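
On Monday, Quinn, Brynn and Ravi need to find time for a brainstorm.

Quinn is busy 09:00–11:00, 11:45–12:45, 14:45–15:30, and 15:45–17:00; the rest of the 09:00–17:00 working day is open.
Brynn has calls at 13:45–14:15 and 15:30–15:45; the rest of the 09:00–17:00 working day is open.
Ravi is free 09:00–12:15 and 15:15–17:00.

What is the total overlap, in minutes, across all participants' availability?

Quinn free within 09:00–17:00: 11:00–11:45, 12:45–14:45, 15:30–15:45.
Brynn free within 09:00–17:00: 09:00–13:45, 14:15–15:30, 15:45–17:00.
Quinn ∩ Brynn: 11:00–11:45, 12:45–13:45, 14:15–14:45.
Quinn ∩ Brynn ∩ Ravi: 11:00–11:45.
Total common minutes: 45.

45 minutes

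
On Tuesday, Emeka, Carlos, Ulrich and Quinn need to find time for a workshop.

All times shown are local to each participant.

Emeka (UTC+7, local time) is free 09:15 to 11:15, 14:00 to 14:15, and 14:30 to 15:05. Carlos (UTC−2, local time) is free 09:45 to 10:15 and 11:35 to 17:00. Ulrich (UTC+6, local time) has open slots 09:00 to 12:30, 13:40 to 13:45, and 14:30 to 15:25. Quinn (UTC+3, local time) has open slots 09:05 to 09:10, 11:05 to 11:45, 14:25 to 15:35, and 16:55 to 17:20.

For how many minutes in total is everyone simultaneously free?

Emeka → UTC: 02:15–04:15, 07:00–07:15, 07:30–08:05.
Carlos → UTC: 11:45–12:15, 13:35–19:00.
Ulrich → UTC: 03:00–06:30, 07:40–07:45, 08:30–09:25.
Quinn → UTC: 06:05–06:10, 08:05–08:45, 11:25–12:35, 13:55–14:20.
Emeka ∩ Carlos: (none).
Emeka ∩ Carlos ∩ Ulrich: (none).
Emeka ∩ Carlos ∩ Ulrich ∩ Quinn: (none).
Total common minutes: 0.

0 minutes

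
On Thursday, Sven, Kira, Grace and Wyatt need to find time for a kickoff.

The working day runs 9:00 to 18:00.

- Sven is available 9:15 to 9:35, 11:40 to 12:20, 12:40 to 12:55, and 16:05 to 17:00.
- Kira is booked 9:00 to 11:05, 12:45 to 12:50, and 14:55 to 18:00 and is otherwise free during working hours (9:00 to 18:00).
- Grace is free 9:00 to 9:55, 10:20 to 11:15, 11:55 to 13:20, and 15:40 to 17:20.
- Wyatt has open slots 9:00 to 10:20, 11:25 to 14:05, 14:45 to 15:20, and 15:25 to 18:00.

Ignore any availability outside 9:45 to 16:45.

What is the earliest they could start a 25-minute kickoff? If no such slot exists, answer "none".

11:55

Kira free within 09:00–18:00: 11:05–12:45, 12:50–14:55.
Sven ∩ Kira: 11:40–12:20, 12:40–12:45, 12:50–12:55.
Sven ∩ Kira ∩ Grace: 11:55–12:20, 12:40–12:45, 12:50–12:55.
Sven ∩ Kira ∩ Grace ∩ Wyatt: 11:55–12:20, 12:40–12:45, 12:50–12:55.
Restricted to 09:45–16:45: 11:55–12:20, 12:40–12:45, 12:50–12:55.
Windows ≥ 25 min: 11:55–12:20.
Earliest such window starts at 11:55.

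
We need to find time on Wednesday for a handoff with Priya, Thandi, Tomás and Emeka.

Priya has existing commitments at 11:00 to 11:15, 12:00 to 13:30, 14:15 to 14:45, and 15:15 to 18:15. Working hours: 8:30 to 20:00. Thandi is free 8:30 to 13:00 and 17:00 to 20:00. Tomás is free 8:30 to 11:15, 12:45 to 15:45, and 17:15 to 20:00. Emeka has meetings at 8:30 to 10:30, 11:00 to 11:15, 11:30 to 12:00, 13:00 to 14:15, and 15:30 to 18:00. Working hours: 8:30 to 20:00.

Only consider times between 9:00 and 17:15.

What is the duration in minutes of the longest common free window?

Priya free within 08:30–20:00: 08:30–11:00, 11:15–12:00, 13:30–14:15, 14:45–15:15, 18:15–20:00.
Emeka free within 08:30–20:00: 10:30–11:00, 11:15–11:30, 12:00–13:00, 14:15–15:30, 18:00–20:00.
Priya ∩ Thandi: 08:30–11:00, 11:15–12:00, 18:15–20:00.
Priya ∩ Thandi ∩ Tomás: 08:30–11:00, 18:15–20:00.
Priya ∩ Thandi ∩ Tomás ∩ Emeka: 10:30–11:00, 18:15–20:00.
Restricted to 09:00–17:15: 10:30–11:00.
Single common window of 30 minutes.

30 minutes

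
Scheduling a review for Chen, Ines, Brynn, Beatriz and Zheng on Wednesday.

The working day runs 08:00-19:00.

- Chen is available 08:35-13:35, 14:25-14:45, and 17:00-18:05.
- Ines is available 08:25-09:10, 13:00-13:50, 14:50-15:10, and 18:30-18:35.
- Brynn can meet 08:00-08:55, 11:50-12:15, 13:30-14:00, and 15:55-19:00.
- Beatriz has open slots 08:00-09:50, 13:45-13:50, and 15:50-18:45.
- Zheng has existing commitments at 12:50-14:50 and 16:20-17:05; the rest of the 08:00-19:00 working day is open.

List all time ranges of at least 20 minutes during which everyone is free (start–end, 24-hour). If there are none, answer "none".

08:35–08:55

Zheng free within 08:00–19:00: 08:00–12:50, 14:50–16:20, 17:05–19:00.
Chen ∩ Ines: 08:35–09:10, 13:00–13:35.
Chen ∩ Ines ∩ Brynn: 08:35–08:55, 13:30–13:35.
Chen ∩ Ines ∩ Brynn ∩ Beatriz: 08:35–08:55.
Chen ∩ Ines ∩ Brynn ∩ Beatriz ∩ Zheng: 08:35–08:55.
Windows ≥ 20 min: 08:35–08:55.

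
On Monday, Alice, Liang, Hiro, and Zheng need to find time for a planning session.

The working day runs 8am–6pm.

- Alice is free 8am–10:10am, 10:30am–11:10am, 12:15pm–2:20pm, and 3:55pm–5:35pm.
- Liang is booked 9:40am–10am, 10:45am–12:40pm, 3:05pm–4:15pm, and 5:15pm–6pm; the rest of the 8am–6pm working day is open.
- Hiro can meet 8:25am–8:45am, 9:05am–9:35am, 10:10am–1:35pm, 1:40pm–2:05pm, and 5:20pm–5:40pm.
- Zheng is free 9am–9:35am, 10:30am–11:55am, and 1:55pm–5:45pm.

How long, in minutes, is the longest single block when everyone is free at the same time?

30 minutes

Liang free within 08:00–18:00: 08:00–09:40, 10:00–10:45, 12:40–15:05, 16:15–17:15.
Alice ∩ Liang: 08:00–09:40, 10:00–10:10, 10:30–10:45, 12:40–14:20, 16:15–17:15.
Alice ∩ Liang ∩ Hiro: 08:25–08:45, 09:05–09:35, 10:30–10:45, 12:40–13:35, 13:40–14:05.
Alice ∩ Liang ∩ Hiro ∩ Zheng: 09:05–09:35, 10:30–10:45, 13:55–14:05.
Common window lengths: 30, 15, 10 min; longest is 30.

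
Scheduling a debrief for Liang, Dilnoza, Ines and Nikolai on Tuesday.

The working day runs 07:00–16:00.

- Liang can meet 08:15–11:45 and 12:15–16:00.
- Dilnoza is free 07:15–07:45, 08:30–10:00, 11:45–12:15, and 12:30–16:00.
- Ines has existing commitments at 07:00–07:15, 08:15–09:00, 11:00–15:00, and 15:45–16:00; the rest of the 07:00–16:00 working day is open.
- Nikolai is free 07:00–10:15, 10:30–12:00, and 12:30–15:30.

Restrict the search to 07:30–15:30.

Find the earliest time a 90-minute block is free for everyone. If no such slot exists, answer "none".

Ines free within 07:00–16:00: 07:15–08:15, 09:00–11:00, 15:00–15:45.
Liang ∩ Dilnoza: 08:30–10:00, 12:30–16:00.
Liang ∩ Dilnoza ∩ Ines: 09:00–10:00, 15:00–15:45.
Liang ∩ Dilnoza ∩ Ines ∩ Nikolai: 09:00–10:00, 15:00–15:30.
Restricted to 07:30–15:30: 09:00–10:00, 15:00–15:30.
Windows ≥ 90 min: (none).

none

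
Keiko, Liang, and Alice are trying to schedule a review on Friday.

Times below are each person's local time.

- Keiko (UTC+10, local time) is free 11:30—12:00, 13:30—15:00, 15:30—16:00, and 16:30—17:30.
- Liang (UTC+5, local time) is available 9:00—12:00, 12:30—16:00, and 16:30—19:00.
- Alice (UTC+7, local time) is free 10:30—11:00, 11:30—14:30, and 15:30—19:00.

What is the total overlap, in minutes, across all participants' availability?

90 minutes

Keiko → UTC: 01:30–02:00, 03:30–05:00, 05:30–06:00, 06:30–07:30.
Liang → UTC: 04:00–07:00, 07:30–11:00, 11:30–14:00.
Alice → UTC: 03:30–04:00, 04:30–07:30, 08:30–12:00.
Keiko ∩ Liang: 04:00–05:00, 05:30–06:00, 06:30–07:00.
Keiko ∩ Liang ∩ Alice: 04:30–05:00, 05:30–06:00, 06:30–07:00.
Total common minutes: 30 + 30 + 30 = 90.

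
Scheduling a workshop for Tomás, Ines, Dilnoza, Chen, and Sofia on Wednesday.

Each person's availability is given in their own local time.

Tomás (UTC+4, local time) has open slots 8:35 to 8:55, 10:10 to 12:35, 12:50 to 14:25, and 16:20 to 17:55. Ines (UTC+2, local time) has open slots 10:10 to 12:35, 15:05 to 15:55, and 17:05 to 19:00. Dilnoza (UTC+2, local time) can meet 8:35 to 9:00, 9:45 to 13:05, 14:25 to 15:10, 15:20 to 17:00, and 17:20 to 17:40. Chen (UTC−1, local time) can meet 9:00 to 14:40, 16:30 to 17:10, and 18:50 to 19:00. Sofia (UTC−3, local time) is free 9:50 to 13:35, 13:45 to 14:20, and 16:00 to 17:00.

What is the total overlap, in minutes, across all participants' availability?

40 minutes

Tomás → UTC: 04:35–04:55, 06:10–08:35, 08:50–10:25, 12:20–13:55.
Ines → UTC: 08:10–10:35, 13:05–13:55, 15:05–17:00.
Dilnoza → UTC: 06:35–07:00, 07:45–11:05, 12:25–13:10, 13:20–15:00, 15:20–15:40.
Chen → UTC: 10:00–15:40, 17:30–18:10, 19:50–20:00.
Sofia → UTC: 12:50–16:35, 16:45–17:20, 19:00–20:00.
Tomás ∩ Ines: 08:10–08:35, 08:50–10:25, 13:05–13:55.
Tomás ∩ Ines ∩ Dilnoza: 08:10–08:35, 08:50–10:25, 13:05–13:10, 13:20–13:55.
Tomás ∩ Ines ∩ Dilnoza ∩ Chen: 10:00–10:25, 13:05–13:10, 13:20–13:55.
Tomás ∩ Ines ∩ Dilnoza ∩ Chen ∩ Sofia: 13:05–13:10, 13:20–13:55.
Total common minutes: 5 + 35 = 40.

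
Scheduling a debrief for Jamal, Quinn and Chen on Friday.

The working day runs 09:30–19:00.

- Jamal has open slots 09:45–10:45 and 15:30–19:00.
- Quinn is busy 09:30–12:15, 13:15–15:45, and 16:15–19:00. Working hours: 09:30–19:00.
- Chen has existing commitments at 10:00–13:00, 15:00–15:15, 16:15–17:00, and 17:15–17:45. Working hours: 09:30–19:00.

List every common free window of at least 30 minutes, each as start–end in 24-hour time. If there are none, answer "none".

15:45–16:15

Quinn free within 09:30–19:00: 12:15–13:15, 15:45–16:15.
Chen free within 09:30–19:00: 09:30–10:00, 13:00–15:00, 15:15–16:15, 17:00–17:15, 17:45–19:00.
Jamal ∩ Quinn: 15:45–16:15.
Jamal ∩ Quinn ∩ Chen: 15:45–16:15.
Windows ≥ 30 min: 15:45–16:15.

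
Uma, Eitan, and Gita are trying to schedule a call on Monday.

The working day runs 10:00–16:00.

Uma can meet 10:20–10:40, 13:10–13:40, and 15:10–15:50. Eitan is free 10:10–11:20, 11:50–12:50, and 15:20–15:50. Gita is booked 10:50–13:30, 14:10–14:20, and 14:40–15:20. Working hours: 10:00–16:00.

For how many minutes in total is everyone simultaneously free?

Gita free within 10:00–16:00: 10:00–10:50, 13:30–14:10, 14:20–14:40, 15:20–16:00.
Uma ∩ Eitan: 10:20–10:40, 15:20–15:50.
Uma ∩ Eitan ∩ Gita: 10:20–10:40, 15:20–15:50.
Total common minutes: 20 + 30 = 50.

50 minutes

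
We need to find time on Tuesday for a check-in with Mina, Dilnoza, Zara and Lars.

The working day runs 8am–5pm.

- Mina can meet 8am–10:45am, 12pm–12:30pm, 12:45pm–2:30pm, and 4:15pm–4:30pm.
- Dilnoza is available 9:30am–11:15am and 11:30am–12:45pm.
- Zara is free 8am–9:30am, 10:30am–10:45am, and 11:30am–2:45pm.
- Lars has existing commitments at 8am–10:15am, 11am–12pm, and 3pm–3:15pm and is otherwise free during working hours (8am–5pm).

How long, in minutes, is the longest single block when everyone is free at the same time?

Lars free within 08:00–17:00: 10:15–11:00, 12:00–15:00, 15:15–17:00.
Mina ∩ Dilnoza: 09:30–10:45, 12:00–12:30.
Mina ∩ Dilnoza ∩ Zara: 10:30–10:45, 12:00–12:30.
Mina ∩ Dilnoza ∩ Zara ∩ Lars: 10:30–10:45, 12:00–12:30.
Common window lengths: 15, 30 min; longest is 30.

30 minutes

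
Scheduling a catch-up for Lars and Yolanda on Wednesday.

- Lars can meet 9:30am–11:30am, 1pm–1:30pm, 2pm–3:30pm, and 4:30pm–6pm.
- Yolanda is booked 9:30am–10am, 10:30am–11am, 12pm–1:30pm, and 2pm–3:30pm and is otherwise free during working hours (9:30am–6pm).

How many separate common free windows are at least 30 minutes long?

3

Yolanda free within 09:30–18:00: 10:00–10:30, 11:00–12:00, 13:30–14:00, 15:30–18:00.
Lars ∩ Yolanda: 10:00–10:30, 11:00–11:30, 16:30–18:00.
Windows ≥ 30 min: 10:00–10:30, 11:00–11:30, 16:30–18:00.
That's 3 windows.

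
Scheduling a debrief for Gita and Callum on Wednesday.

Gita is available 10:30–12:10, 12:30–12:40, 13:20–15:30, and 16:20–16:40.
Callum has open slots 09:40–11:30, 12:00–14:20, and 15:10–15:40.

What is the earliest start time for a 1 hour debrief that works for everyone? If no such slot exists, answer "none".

10:30

Gita ∩ Callum: 10:30–11:30, 12:00–12:10, 12:30–12:40, 13:20–14:20, 15:10–15:30.
Windows ≥ 60 min: 10:30–11:30, 13:20–14:20.
Earliest such window starts at 10:30.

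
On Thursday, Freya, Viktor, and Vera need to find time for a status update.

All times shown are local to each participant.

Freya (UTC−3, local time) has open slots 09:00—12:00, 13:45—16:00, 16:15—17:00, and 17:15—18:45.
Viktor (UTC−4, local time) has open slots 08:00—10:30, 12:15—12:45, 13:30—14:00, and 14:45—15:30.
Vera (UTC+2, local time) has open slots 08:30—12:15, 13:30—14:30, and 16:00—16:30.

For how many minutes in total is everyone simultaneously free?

Freya → UTC: 12:00–15:00, 16:45–19:00, 19:15–20:00, 20:15–21:45.
Viktor → UTC: 12:00–14:30, 16:15–16:45, 17:30–18:00, 18:45–19:30.
Vera → UTC: 06:30–10:15, 11:30–12:30, 14:00–14:30.
Freya ∩ Viktor: 12:00–14:30, 17:30–18:00, 18:45–19:00, 19:15–19:30.
Freya ∩ Viktor ∩ Vera: 12:00–12:30, 14:00–14:30.
Total common minutes: 30 + 30 = 60.

60 minutes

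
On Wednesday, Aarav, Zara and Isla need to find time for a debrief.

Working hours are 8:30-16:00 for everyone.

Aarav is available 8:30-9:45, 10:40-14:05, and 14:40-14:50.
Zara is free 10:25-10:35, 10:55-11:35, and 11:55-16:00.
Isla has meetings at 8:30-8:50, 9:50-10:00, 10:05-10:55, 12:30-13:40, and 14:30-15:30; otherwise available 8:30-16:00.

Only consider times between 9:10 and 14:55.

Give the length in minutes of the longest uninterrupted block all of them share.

Isla free within 08:30–16:00: 08:50–09:50, 10:00–10:05, 10:55–12:30, 13:40–14:30, 15:30–16:00.
Aarav ∩ Zara: 10:55–11:35, 11:55–14:05, 14:40–14:50.
Aarav ∩ Zara ∩ Isla: 10:55–11:35, 11:55–12:30, 13:40–14:05.
Restricted to 09:10–14:55: 10:55–11:35, 11:55–12:30, 13:40–14:05.
Common window lengths: 40, 35, 25 min; longest is 40.

40 minutes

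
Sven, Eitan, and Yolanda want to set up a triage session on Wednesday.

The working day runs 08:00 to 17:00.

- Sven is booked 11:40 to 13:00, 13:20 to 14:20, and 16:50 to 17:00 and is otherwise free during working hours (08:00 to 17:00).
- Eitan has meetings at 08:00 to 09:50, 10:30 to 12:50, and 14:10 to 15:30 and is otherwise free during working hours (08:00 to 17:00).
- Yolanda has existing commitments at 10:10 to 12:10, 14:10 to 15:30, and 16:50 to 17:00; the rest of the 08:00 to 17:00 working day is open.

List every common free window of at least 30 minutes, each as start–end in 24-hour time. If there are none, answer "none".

Sven free within 08:00–17:00: 08:00–11:40, 13:00–13:20, 14:20–16:50.
Eitan free within 08:00–17:00: 09:50–10:30, 12:50–14:10, 15:30–17:00.
Yolanda free within 08:00–17:00: 08:00–10:10, 12:10–14:10, 15:30–16:50.
Sven ∩ Eitan: 09:50–10:30, 13:00–13:20, 15:30–16:50.
Sven ∩ Eitan ∩ Yolanda: 09:50–10:10, 13:00–13:20, 15:30–16:50.
Windows ≥ 30 min: 15:30–16:50.

15:30–16:50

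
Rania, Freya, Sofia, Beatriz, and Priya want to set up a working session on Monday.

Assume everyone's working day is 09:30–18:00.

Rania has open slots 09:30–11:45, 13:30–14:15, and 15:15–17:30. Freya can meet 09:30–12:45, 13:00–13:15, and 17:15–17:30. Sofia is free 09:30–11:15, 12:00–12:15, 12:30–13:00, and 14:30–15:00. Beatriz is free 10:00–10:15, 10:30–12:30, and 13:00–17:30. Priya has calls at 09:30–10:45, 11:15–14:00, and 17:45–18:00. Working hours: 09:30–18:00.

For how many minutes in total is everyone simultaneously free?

30 minutes

Priya free within 09:30–18:00: 10:45–11:15, 14:00–17:45.
Rania ∩ Freya: 09:30–11:45, 17:15–17:30.
Rania ∩ Freya ∩ Sofia: 09:30–11:15.
Rania ∩ Freya ∩ Sofia ∩ Beatriz: 10:00–10:15, 10:30–11:15.
Rania ∩ Freya ∩ Sofia ∩ Beatriz ∩ Priya: 10:45–11:15.
Total common minutes: 30.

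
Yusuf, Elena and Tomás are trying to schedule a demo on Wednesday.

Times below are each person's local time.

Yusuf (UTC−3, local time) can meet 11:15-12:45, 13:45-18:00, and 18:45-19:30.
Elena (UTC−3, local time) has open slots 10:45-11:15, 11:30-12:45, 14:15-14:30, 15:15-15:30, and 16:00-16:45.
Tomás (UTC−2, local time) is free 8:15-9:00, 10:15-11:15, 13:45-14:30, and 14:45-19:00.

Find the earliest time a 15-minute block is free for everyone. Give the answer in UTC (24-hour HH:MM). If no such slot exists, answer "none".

Yusuf → UTC: 14:15–15:45, 16:45–21:00, 21:45–22:30.
Elena → UTC: 13:45–14:15, 14:30–15:45, 17:15–17:30, 18:15–18:30, 19:00–19:45.
Tomás → UTC: 10:15–11:00, 12:15–13:15, 15:45–16:30, 16:45–21:00.
Yusuf ∩ Elena: 14:30–15:45, 17:15–17:30, 18:15–18:30, 19:00–19:45.
Yusuf ∩ Elena ∩ Tomás: 17:15–17:30, 18:15–18:30, 19:00–19:45.
Windows ≥ 15 min: 17:15–17:30, 18:15–18:30, 19:00–19:45.
Earliest such window starts at 17:15.

17:15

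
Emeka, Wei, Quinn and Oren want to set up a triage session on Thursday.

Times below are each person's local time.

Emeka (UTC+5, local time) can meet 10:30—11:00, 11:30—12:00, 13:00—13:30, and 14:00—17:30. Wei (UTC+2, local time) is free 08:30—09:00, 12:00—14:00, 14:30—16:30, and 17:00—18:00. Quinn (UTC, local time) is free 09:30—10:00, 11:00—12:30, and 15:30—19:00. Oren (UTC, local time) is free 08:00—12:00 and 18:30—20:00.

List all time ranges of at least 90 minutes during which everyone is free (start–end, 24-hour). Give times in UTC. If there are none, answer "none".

none

Emeka → UTC: 05:30–06:00, 06:30–07:00, 08:00–08:30, 09:00–12:30.
Wei → UTC: 06:30–07:00, 10:00–12:00, 12:30–14:30, 15:00–16:00.
Quinn → UTC: 09:30–10:00, 11:00–12:30, 15:30–19:00.
Oren → UTC: 08:00–12:00, 18:30–20:00.
Emeka ∩ Wei: 06:30–07:00, 10:00–12:00.
Emeka ∩ Wei ∩ Quinn: 11:00–12:00.
Emeka ∩ Wei ∩ Quinn ∩ Oren: 11:00–12:00.
Windows ≥ 90 min: (none).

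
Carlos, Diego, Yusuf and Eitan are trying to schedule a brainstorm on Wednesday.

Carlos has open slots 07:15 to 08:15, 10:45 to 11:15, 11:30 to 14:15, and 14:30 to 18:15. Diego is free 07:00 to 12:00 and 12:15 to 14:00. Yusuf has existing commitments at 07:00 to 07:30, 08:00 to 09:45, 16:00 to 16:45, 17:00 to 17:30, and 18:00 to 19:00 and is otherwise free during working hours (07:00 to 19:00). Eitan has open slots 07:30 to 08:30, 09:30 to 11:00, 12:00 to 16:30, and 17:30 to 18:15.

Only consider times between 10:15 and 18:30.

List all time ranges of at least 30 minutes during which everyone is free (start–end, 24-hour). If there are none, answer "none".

Yusuf free within 07:00–19:00: 07:30–08:00, 09:45–16:00, 16:45–17:00, 17:30–18:00.
Carlos ∩ Diego: 07:15–08:15, 10:45–11:15, 11:30–12:00, 12:15–14:00.
Carlos ∩ Diego ∩ Yusuf: 07:30–08:00, 10:45–11:15, 11:30–12:00, 12:15–14:00.
Carlos ∩ Diego ∩ Yusuf ∩ Eitan: 07:30–08:00, 10:45–11:00, 12:15–14:00.
Restricted to 10:15–18:30: 10:45–11:00, 12:15–14:00.
Windows ≥ 30 min: 12:15–14:00.

12:15–14:00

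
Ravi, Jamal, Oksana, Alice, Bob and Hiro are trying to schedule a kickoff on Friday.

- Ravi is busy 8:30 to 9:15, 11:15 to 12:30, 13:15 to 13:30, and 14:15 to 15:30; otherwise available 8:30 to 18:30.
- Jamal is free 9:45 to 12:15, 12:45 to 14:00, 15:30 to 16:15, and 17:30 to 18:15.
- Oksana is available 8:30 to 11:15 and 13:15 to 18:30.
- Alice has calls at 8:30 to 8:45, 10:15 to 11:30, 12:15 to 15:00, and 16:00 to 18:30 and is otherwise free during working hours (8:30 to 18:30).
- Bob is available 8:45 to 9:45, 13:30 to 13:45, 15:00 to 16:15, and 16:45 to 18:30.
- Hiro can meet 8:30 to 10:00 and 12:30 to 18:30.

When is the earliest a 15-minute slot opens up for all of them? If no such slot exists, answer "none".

Ravi free within 08:30–18:30: 09:15–11:15, 12:30–13:15, 13:30–14:15, 15:30–18:30.
Alice free within 08:30–18:30: 08:45–10:15, 11:30–12:15, 15:00–16:00.
Ravi ∩ Jamal: 09:45–11:15, 12:45–13:15, 13:30–14:00, 15:30–16:15, 17:30–18:15.
Ravi ∩ Jamal ∩ Oksana: 09:45–11:15, 13:30–14:00, 15:30–16:15, 17:30–18:15.
Ravi ∩ Jamal ∩ Oksana ∩ Alice: 09:45–10:15, 15:30–16:00.
Ravi ∩ Jamal ∩ Oksana ∩ Alice ∩ Bob: 15:30–16:00.
Ravi ∩ Jamal ∩ Oksana ∩ Alice ∩ Bob ∩ Hiro: 15:30–16:00.
Windows ≥ 15 min: 15:30–16:00.
Earliest such window starts at 15:30.

15:30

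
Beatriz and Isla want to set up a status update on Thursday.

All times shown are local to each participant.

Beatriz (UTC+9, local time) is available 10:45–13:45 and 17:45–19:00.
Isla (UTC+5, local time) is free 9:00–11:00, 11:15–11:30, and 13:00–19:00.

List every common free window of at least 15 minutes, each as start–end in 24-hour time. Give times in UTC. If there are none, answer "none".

Beatriz → UTC: 01:45–04:45, 08:45–10:00.
Isla → UTC: 04:00–06:00, 06:15–06:30, 08:00–14:00.
Beatriz ∩ Isla: 04:00–04:45, 08:45–10:00.
Windows ≥ 15 min: 04:00–04:45, 08:45–10:00.

04:00–04:45, 08:45–10:00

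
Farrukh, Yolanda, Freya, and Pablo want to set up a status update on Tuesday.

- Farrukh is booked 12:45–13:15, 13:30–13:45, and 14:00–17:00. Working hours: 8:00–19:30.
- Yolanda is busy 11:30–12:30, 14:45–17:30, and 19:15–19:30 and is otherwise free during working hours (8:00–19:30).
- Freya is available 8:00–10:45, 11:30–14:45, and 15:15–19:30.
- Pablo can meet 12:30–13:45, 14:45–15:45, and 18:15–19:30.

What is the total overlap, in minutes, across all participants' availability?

90 minutes

Farrukh free within 08:00–19:30: 08:00–12:45, 13:15–13:30, 13:45–14:00, 17:00–19:30.
Yolanda free within 08:00–19:30: 08:00–11:30, 12:30–14:45, 17:30–19:15.
Farrukh ∩ Yolanda: 08:00–11:30, 12:30–12:45, 13:15–13:30, 13:45–14:00, 17:30–19:15.
Farrukh ∩ Yolanda ∩ Freya: 08:00–10:45, 12:30–12:45, 13:15–13:30, 13:45–14:00, 17:30–19:15.
Farrukh ∩ Yolanda ∩ Freya ∩ Pablo: 12:30–12:45, 13:15–13:30, 18:15–19:15.
Total common minutes: 15 + 15 + 60 = 90.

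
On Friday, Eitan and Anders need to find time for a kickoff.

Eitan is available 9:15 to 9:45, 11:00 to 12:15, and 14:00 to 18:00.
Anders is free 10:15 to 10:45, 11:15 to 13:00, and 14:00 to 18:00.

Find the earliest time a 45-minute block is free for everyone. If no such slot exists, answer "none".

Eitan ∩ Anders: 11:15–12:15, 14:00–18:00.
Windows ≥ 45 min: 11:15–12:15, 14:00–18:00.
Earliest such window starts at 11:15.

11:15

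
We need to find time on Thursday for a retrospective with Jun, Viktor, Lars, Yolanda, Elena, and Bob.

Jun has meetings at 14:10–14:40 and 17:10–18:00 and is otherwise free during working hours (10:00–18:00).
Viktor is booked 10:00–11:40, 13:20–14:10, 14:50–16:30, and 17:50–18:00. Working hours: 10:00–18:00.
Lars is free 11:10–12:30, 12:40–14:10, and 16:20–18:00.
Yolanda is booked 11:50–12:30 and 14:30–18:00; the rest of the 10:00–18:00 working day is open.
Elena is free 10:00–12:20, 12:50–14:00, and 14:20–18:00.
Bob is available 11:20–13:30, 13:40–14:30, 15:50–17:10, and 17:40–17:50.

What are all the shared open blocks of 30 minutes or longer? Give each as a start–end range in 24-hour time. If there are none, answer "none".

Jun free within 10:00–18:00: 10:00–14:10, 14:40–17:10.
Viktor free within 10:00–18:00: 11:40–13:20, 14:10–14:50, 16:30–17:50.
Yolanda free within 10:00–18:00: 10:00–11:50, 12:30–14:30.
Jun ∩ Viktor: 11:40–13:20, 14:40–14:50, 16:30–17:10.
Jun ∩ Viktor ∩ Lars: 11:40–12:30, 12:40–13:20, 16:30–17:10.
Jun ∩ Viktor ∩ Lars ∩ Yolanda: 11:40–11:50, 12:40–13:20.
Jun ∩ Viktor ∩ Lars ∩ Yolanda ∩ Elena: 11:40–11:50, 12:50–13:20.
Jun ∩ Viktor ∩ Lars ∩ Yolanda ∩ Elena ∩ Bob: 11:40–11:50, 12:50–13:20.
Windows ≥ 30 min: 12:50–13:20.

12:50–13:20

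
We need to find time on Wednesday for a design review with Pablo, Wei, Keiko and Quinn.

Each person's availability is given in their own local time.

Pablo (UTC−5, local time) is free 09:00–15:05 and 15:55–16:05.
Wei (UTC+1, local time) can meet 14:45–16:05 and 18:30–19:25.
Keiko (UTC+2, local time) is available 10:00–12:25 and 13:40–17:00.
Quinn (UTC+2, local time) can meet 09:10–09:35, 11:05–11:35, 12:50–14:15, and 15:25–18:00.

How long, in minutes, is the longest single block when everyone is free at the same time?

60 minutes

Pablo → UTC: 14:00–20:05, 20:55–21:05.
Wei → UTC: 13:45–15:05, 17:30–18:25.
Keiko → UTC: 08:00–10:25, 11:40–15:00.
Quinn → UTC: 07:10–07:35, 09:05–09:35, 10:50–12:15, 13:25–16:00.
Pablo ∩ Wei: 14:00–15:05, 17:30–18:25.
Pablo ∩ Wei ∩ Keiko: 14:00–15:00.
Pablo ∩ Wei ∩ Keiko ∩ Quinn: 14:00–15:00.
Single common window of 60 minutes.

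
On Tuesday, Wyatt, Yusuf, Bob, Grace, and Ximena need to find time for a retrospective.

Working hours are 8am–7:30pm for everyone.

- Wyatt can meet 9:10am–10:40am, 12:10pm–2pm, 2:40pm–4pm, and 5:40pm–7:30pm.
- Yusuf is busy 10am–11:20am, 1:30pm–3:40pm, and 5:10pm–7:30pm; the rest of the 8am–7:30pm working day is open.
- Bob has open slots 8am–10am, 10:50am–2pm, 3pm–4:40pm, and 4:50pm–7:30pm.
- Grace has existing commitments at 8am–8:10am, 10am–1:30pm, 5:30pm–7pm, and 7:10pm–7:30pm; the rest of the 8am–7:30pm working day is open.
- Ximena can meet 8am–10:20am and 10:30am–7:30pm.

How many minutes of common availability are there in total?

70 minutes

Yusuf free within 08:00–19:30: 08:00–10:00, 11:20–13:30, 15:40–17:10.
Grace free within 08:00–19:30: 08:10–10:00, 13:30–17:30, 19:00–19:10.
Wyatt ∩ Yusuf: 09:10–10:00, 12:10–13:30, 15:40–16:00.
Wyatt ∩ Yusuf ∩ Bob: 09:10–10:00, 12:10–13:30, 15:40–16:00.
Wyatt ∩ Yusuf ∩ Bob ∩ Grace: 09:10–10:00, 15:40–16:00.
Wyatt ∩ Yusuf ∩ Bob ∩ Grace ∩ Ximena: 09:10–10:00, 15:40–16:00.
Total common minutes: 50 + 20 = 70.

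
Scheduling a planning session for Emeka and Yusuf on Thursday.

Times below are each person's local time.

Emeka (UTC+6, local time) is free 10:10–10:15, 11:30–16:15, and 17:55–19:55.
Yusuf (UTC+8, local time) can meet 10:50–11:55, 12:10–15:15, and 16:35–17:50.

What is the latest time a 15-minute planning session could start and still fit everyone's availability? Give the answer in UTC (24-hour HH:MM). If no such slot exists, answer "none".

09:35

Emeka → UTC: 04:10–04:15, 05:30–10:15, 11:55–13:55.
Yusuf → UTC: 02:50–03:55, 04:10–07:15, 08:35–09:50.
Emeka ∩ Yusuf: 04:10–04:15, 05:30–07:15, 08:35–09:50.
Windows ≥ 15 min: 05:30–07:15, 08:35–09:50.
Latest start in the last window 08:35–09:50 is 09:50 − 15 min = 09:35.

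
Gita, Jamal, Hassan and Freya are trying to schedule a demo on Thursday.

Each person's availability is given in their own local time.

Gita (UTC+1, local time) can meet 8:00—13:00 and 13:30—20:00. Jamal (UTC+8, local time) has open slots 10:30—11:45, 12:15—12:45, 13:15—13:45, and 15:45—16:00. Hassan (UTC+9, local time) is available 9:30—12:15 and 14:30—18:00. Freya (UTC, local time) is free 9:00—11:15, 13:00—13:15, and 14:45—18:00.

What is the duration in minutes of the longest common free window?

0 minutes

Gita → UTC: 07:00–12:00, 12:30–19:00.
Jamal → UTC: 02:30–03:45, 04:15–04:45, 05:15–05:45, 07:45–08:00.
Hassan → UTC: 00:30–03:15, 05:30–09:00.
Freya → UTC: 09:00–11:15, 13:00–13:15, 14:45–18:00.
Gita ∩ Jamal: 07:45–08:00.
Gita ∩ Jamal ∩ Hassan: 07:45–08:00.
Gita ∩ Jamal ∩ Hassan ∩ Freya: (none).
No common window.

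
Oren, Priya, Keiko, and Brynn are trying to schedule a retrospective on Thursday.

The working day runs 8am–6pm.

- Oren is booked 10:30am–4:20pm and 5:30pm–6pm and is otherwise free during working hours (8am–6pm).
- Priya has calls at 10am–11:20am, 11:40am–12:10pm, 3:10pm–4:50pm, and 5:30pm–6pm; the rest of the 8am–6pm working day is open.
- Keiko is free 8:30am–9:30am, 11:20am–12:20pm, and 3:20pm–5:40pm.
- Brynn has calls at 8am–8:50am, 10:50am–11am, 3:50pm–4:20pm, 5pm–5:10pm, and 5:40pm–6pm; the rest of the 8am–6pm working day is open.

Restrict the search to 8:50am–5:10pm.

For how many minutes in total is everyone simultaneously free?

Oren free within 08:00–18:00: 08:00–10:30, 16:20–17:30.
Priya free within 08:00–18:00: 08:00–10:00, 11:20–11:40, 12:10–15:10, 16:50–17:30.
Brynn free within 08:00–18:00: 08:50–10:50, 11:00–15:50, 16:20–17:00, 17:10–17:40.
Oren ∩ Priya: 08:00–10:00, 16:50–17:30.
Oren ∩ Priya ∩ Keiko: 08:30–09:30, 16:50–17:30.
Oren ∩ Priya ∩ Keiko ∩ Brynn: 08:50–09:30, 16:50–17:00, 17:10–17:30.
Restricted to 08:50–17:10: 08:50–09:30, 16:50–17:00.
Total common minutes: 40 + 10 = 50.

50 minutes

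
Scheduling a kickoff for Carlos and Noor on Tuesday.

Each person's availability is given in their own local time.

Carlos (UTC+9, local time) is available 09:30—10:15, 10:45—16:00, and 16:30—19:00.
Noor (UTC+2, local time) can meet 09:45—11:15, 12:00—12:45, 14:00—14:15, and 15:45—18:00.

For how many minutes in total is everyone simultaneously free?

90 minutes

Carlos → UTC: 00:30–01:15, 01:45–07:00, 07:30–10:00.
Noor → UTC: 07:45–09:15, 10:00–10:45, 12:00–12:15, 13:45–16:00.
Carlos ∩ Noor: 07:45–09:15.
Total common minutes: 90.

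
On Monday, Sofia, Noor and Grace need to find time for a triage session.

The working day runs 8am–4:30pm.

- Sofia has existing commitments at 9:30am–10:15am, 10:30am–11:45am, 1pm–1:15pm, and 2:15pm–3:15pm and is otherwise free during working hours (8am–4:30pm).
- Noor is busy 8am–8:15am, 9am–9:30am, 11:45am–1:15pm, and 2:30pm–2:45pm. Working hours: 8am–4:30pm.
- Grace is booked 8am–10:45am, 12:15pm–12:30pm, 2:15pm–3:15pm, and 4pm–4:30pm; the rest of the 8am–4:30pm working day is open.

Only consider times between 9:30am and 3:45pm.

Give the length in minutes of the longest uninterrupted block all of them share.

60 minutes

Sofia free within 08:00–16:30: 08:00–09:30, 10:15–10:30, 11:45–13:00, 13:15–14:15, 15:15–16:30.
Noor free within 08:00–16:30: 08:15–09:00, 09:30–11:45, 13:15–14:30, 14:45–16:30.
Grace free within 08:00–16:30: 10:45–12:15, 12:30–14:15, 15:15–16:00.
Sofia ∩ Noor: 08:15–09:00, 10:15–10:30, 13:15–14:15, 15:15–16:30.
Sofia ∩ Noor ∩ Grace: 13:15–14:15, 15:15–16:00.
Restricted to 09:30–15:45: 13:15–14:15, 15:15–15:45.
Common window lengths: 60, 30 min; longest is 60.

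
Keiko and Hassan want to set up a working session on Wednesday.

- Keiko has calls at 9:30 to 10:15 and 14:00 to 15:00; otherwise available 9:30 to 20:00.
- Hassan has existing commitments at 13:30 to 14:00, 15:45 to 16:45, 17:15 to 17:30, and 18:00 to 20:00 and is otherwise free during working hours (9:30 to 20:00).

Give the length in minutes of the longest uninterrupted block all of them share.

195 minutes

Keiko free within 09:30–20:00: 10:15–14:00, 15:00–20:00.
Hassan free within 09:30–20:00: 09:30–13:30, 14:00–15:45, 16:45–17:15, 17:30–18:00.
Keiko ∩ Hassan: 10:15–13:30, 15:00–15:45, 16:45–17:15, 17:30–18:00.
Common window lengths: 195, 45, 30, 30 min; longest is 195.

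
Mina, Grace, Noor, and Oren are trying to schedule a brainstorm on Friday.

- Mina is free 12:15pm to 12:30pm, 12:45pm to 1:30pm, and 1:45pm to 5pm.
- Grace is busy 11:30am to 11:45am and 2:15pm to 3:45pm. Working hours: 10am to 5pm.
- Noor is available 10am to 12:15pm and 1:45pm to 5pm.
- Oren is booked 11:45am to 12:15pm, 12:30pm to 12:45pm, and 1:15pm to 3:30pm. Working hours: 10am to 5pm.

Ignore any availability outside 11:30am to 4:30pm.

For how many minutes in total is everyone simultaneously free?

Grace free within 10:00–17:00: 10:00–11:30, 11:45–14:15, 15:45–17:00.
Oren free within 10:00–17:00: 10:00–11:45, 12:15–12:30, 12:45–13:15, 15:30–17:00.
Mina ∩ Grace: 12:15–12:30, 12:45–13:30, 13:45–14:15, 15:45–17:00.
Mina ∩ Grace ∩ Noor: 13:45–14:15, 15:45–17:00.
Mina ∩ Grace ∩ Noor ∩ Oren: 15:45–17:00.
Restricted to 11:30–16:30: 15:45–16:30.
Total common minutes: 45.

45 minutes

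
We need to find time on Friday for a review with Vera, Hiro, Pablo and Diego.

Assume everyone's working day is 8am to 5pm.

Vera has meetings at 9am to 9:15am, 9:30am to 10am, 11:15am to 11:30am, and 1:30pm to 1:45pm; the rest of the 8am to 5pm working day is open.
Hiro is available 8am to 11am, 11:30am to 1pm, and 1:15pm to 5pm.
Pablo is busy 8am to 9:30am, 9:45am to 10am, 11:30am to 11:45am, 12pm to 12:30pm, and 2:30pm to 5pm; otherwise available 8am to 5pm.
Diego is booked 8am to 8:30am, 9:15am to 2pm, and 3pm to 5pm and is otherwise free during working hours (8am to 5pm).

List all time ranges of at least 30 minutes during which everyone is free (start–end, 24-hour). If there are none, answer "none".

14:00–14:30

Vera free within 08:00–17:00: 08:00–09:00, 09:15–09:30, 10:00–11:15, 11:30–13:30, 13:45–17:00.
Pablo free within 08:00–17:00: 09:30–09:45, 10:00–11:30, 11:45–12:00, 12:30–14:30.
Diego free within 08:00–17:00: 08:30–09:15, 14:00–15:00.
Vera ∩ Hiro: 08:00–09:00, 09:15–09:30, 10:00–11:00, 11:30–13:00, 13:15–13:30, 13:45–17:00.
Vera ∩ Hiro ∩ Pablo: 10:00–11:00, 11:45–12:00, 12:30–13:00, 13:15–13:30, 13:45–14:30.
Vera ∩ Hiro ∩ Pablo ∩ Diego: 14:00–14:30.
Windows ≥ 30 min: 14:00–14:30.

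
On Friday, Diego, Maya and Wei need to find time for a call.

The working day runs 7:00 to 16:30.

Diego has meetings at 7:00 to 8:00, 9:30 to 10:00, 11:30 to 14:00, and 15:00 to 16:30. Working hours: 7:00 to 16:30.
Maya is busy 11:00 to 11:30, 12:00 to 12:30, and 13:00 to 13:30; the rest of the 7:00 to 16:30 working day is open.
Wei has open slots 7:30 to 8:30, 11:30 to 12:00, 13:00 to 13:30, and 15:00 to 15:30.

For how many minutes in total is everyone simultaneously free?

30 minutes

Diego free within 07:00–16:30: 08:00–09:30, 10:00–11:30, 14:00–15:00.
Maya free within 07:00–16:30: 07:00–11:00, 11:30–12:00, 12:30–13:00, 13:30–16:30.
Diego ∩ Maya: 08:00–09:30, 10:00–11:00, 14:00–15:00.
Diego ∩ Maya ∩ Wei: 08:00–08:30.
Total common minutes: 30.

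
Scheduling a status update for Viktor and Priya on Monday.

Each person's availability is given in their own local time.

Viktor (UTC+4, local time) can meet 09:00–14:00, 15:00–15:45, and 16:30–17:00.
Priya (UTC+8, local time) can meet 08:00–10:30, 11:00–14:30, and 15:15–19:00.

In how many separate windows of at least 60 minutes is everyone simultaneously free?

2

Viktor → UTC: 05:00–10:00, 11:00–11:45, 12:30–13:00.
Priya → UTC: 00:00–02:30, 03:00–06:30, 07:15–11:00.
Viktor ∩ Priya: 05:00–06:30, 07:15–10:00.
Windows ≥ 60 min: 05:00–06:30, 07:15–10:00.
That's 2 windows.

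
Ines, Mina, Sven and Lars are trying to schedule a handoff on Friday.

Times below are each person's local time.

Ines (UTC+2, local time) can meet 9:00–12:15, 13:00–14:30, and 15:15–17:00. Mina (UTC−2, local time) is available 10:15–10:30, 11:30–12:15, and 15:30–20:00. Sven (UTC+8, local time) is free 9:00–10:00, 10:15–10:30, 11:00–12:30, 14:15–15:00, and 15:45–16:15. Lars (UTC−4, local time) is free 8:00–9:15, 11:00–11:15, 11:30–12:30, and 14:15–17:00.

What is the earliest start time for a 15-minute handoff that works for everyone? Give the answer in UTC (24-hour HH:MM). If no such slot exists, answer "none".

none

Ines → UTC: 07:00–10:15, 11:00–12:30, 13:15–15:00.
Mina → UTC: 12:15–12:30, 13:30–14:15, 17:30–22:00.
Sven → UTC: 01:00–02:00, 02:15–02:30, 03:00–04:30, 06:15–07:00, 07:45–08:15.
Lars → UTC: 12:00–13:15, 15:00–15:15, 15:30–16:30, 18:15–21:00.
Ines ∩ Mina: 12:15–12:30, 13:30–14:15.
Ines ∩ Mina ∩ Sven: (none).
Ines ∩ Mina ∩ Sven ∩ Lars: (none).
Windows ≥ 15 min: (none).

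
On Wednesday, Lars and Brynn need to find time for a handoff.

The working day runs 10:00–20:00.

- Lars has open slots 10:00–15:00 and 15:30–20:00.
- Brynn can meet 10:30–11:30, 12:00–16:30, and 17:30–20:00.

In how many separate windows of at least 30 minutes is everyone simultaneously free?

Lars ∩ Brynn: 10:30–11:30, 12:00–15:00, 15:30–16:30, 17:30–20:00.
Windows ≥ 30 min: 10:30–11:30, 12:00–15:00, 15:30–16:30, 17:30–20:00.
That's 4 windows.

4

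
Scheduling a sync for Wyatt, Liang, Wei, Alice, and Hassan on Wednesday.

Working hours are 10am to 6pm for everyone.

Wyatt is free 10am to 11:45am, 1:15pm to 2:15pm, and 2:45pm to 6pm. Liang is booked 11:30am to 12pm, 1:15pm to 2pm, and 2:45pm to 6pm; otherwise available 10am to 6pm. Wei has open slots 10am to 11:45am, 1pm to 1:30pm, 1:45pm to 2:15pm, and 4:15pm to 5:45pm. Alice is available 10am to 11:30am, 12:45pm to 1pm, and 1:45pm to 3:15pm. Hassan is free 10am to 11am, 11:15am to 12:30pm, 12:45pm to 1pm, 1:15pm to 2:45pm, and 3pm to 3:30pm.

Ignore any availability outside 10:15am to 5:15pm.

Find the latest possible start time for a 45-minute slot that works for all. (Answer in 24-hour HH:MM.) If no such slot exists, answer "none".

Liang free within 10:00–18:00: 10:00–11:30, 12:00–13:15, 14:00–14:45.
Wyatt ∩ Liang: 10:00–11:30, 14:00–14:15.
Wyatt ∩ Liang ∩ Wei: 10:00–11:30, 14:00–14:15.
Wyatt ∩ Liang ∩ Wei ∩ Alice: 10:00–11:30, 14:00–14:15.
Wyatt ∩ Liang ∩ Wei ∩ Alice ∩ Hassan: 10:00–11:00, 11:15–11:30, 14:00–14:15.
Restricted to 10:15–17:15: 10:15–11:00, 11:15–11:30, 14:00–14:15.
Windows ≥ 45 min: 10:15–11:00.
Latest start in the last window 10:15–11:00 is 11:00 − 45 min = 10:15.

10:15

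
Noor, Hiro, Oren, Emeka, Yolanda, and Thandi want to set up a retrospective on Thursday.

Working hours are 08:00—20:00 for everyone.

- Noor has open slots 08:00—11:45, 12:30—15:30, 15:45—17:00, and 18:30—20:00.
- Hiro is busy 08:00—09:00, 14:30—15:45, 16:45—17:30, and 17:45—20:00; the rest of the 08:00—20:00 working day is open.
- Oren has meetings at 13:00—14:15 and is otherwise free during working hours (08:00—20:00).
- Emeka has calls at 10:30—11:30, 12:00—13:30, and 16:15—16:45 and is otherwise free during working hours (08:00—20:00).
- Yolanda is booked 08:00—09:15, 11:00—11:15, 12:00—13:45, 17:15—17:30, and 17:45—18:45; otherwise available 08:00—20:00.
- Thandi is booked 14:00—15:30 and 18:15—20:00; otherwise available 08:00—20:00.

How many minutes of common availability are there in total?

120 minutes

Hiro free within 08:00–20:00: 09:00–14:30, 15:45–16:45, 17:30–17:45.
Oren free within 08:00–20:00: 08:00–13:00, 14:15–20:00.
Emeka free within 08:00–20:00: 08:00–10:30, 11:30–12:00, 13:30–16:15, 16:45–20:00.
Yolanda free within 08:00–20:00: 09:15–11:00, 11:15–12:00, 13:45–17:15, 17:30–17:45, 18:45–20:00.
Thandi free within 08:00–20:00: 08:00–14:00, 15:30–18:15.
Noor ∩ Hiro: 09:00–11:45, 12:30–14:30, 15:45–16:45.
Noor ∩ Hiro ∩ Oren: 09:00–11:45, 12:30–13:00, 14:15–14:30, 15:45–16:45.
Noor ∩ Hiro ∩ Oren ∩ Emeka: 09:00–10:30, 11:30–11:45, 14:15–14:30, 15:45–16:15.
Noor ∩ Hiro ∩ Oren ∩ Emeka ∩ Yolanda: 09:15–10:30, 11:30–11:45, 14:15–14:30, 15:45–16:15.
Noor ∩ Hiro ∩ Oren ∩ Emeka ∩ Yolanda ∩ Thandi: 09:15–10:30, 11:30–11:45, 15:45–16:15.
Total common minutes: 75 + 15 + 30 = 120.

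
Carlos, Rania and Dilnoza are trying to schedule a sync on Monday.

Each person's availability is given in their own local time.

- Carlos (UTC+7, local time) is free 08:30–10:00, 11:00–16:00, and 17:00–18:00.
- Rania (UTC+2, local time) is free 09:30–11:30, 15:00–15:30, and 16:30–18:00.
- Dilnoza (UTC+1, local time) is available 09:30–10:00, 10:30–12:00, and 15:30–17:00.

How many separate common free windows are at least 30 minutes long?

Carlos → UTC: 01:30–03:00, 04:00–09:00, 10:00–11:00.
Rania → UTC: 07:30–09:30, 13:00–13:30, 14:30–16:00.
Dilnoza → UTC: 08:30–09:00, 09:30–11:00, 14:30–16:00.
Carlos ∩ Rania: 07:30–09:00.
Carlos ∩ Rania ∩ Dilnoza: 08:30–09:00.
Windows ≥ 30 min: 08:30–09:00.
That's 1 window.

1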